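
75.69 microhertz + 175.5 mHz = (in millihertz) 175.6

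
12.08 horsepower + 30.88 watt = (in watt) 9039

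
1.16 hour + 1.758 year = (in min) 9.241e+05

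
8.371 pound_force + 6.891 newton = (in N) 44.13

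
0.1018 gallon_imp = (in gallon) 0.1223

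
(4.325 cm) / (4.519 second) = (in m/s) 0.009571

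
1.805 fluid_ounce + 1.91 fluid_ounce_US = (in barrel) 0.000691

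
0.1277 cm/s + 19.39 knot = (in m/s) 9.976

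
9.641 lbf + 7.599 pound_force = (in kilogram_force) 7.82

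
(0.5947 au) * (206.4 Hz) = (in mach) 5.393e+10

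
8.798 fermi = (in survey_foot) 2.886e-14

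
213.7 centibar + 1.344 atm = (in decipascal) 3.499e+06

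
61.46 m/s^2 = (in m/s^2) 61.46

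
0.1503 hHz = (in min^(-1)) 901.8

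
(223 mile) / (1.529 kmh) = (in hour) 234.7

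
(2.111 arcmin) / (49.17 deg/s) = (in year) 2.269e-11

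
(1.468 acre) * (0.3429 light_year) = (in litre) 1.927e+22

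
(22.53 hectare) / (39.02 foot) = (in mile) 11.77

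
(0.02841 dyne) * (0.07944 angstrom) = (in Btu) 2.139e-21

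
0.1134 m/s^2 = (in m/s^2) 0.1134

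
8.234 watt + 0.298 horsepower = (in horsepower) 0.309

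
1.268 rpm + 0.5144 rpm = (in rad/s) 0.1867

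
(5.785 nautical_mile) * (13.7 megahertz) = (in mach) 4.311e+08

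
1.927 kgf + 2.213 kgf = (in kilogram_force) 4.14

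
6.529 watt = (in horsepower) 0.008756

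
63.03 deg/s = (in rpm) 10.51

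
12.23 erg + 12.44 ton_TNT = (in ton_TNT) 12.44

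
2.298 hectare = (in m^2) 2.298e+04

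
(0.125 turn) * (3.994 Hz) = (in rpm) 29.96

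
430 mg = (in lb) 0.000948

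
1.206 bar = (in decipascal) 1.206e+06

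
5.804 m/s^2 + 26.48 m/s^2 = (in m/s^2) 32.28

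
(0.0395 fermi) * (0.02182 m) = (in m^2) 8.619e-19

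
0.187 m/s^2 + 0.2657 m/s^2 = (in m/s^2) 0.4527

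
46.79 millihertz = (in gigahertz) 4.679e-11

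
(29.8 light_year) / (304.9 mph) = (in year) 6.559e+07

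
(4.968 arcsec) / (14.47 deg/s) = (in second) 9.537e-05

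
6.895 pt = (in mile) 1.511e-06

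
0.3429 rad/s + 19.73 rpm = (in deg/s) 138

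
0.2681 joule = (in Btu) 0.0002541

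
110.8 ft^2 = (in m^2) 10.29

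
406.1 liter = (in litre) 406.1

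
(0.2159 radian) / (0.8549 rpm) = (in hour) 0.0006699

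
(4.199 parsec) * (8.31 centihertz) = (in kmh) 3.876e+16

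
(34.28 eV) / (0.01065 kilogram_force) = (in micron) 5.259e-11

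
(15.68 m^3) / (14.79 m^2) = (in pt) 3005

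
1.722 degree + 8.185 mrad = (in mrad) 38.24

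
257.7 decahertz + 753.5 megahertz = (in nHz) 7.535e+17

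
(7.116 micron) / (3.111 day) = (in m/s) 2.647e-11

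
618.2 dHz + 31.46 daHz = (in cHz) 3.764e+04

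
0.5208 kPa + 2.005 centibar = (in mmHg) 18.95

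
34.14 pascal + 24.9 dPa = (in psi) 0.005313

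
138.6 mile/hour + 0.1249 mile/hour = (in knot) 120.5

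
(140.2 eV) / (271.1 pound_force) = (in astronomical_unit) 1.245e-31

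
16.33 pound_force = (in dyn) 7.264e+06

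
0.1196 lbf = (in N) 0.532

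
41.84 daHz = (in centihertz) 4.184e+04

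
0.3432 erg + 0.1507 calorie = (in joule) 0.6305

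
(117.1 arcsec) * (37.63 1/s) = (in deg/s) 1.224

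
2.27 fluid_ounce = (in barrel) 0.0004222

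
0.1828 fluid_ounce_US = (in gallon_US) 0.001428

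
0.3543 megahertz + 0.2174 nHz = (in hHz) 3543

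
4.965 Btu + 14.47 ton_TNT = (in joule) 6.054e+10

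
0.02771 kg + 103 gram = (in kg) 0.1307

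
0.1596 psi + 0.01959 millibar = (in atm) 0.01088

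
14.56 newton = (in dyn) 1.456e+06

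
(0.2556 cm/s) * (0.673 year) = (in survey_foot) 1.78e+05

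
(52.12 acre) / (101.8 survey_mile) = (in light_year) 1.361e-16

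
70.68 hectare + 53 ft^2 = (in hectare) 70.68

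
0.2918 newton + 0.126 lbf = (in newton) 0.8523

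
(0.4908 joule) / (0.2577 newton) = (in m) 1.905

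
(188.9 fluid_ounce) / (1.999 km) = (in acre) 6.906e-10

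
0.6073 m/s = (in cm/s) 60.73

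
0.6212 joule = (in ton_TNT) 1.485e-10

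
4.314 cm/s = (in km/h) 0.1553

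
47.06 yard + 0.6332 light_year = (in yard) 6.551e+15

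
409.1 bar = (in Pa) 4.091e+07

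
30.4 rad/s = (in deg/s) 1742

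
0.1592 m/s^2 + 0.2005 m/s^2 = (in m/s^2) 0.3597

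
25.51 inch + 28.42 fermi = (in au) 4.331e-12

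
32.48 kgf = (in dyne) 3.185e+07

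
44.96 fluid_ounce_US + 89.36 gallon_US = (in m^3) 0.3396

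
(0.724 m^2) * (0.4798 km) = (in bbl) 2185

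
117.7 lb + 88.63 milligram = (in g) 5.339e+04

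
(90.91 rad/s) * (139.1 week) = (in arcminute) 2.629e+13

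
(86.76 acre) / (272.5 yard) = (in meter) 1409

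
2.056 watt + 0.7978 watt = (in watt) 2.854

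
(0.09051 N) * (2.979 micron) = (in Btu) 2.556e-10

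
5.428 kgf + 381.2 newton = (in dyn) 4.344e+07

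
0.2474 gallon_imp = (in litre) 1.125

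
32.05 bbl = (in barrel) 32.05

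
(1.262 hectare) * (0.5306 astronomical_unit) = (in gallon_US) 2.646e+17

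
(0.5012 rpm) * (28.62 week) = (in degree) 5.205e+07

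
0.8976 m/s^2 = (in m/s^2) 0.8976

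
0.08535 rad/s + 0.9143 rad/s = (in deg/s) 57.28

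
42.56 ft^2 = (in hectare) 0.0003954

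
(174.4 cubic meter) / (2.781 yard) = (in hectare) 0.006858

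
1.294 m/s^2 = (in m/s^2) 1.294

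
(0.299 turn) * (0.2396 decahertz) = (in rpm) 42.98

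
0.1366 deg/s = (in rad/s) 0.002384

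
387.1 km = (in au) 2.588e-06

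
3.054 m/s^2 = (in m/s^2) 3.054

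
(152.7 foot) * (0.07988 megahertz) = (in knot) 7.227e+06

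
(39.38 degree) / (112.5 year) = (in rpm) 1.85e-09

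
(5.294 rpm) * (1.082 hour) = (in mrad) 2.159e+06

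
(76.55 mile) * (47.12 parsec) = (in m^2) 1.791e+23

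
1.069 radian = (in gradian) 68.05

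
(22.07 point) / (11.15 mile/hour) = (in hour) 4.339e-07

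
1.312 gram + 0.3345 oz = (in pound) 0.0238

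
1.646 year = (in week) 85.83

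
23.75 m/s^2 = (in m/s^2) 23.75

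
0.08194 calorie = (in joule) 0.3428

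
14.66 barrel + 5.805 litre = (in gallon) 617.3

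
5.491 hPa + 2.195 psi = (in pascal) 1.568e+04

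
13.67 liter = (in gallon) 3.611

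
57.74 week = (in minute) 5.82e+05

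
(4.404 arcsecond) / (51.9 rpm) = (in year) 1.246e-13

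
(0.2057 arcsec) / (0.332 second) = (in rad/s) 3.004e-06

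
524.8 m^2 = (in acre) 0.1297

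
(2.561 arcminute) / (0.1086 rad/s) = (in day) 7.939e-08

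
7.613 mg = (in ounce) 0.0002685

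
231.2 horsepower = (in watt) 1.724e+05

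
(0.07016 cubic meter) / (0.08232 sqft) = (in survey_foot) 30.1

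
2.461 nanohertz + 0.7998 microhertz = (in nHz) 802.3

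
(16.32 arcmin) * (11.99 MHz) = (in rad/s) 5.692e+04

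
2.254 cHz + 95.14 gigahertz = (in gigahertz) 95.14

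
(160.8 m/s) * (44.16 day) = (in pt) 1.739e+12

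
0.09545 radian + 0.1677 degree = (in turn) 0.01566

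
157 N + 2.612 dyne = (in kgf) 16.01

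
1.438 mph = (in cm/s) 64.28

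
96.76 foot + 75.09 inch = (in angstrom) 3.14e+11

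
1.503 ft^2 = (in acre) 3.45e-05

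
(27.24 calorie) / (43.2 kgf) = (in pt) 762.6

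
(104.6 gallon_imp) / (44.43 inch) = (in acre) 0.0001041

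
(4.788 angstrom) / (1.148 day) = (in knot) 9.383e-15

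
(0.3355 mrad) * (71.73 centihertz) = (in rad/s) 0.0002407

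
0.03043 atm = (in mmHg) 23.13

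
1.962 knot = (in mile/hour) 2.258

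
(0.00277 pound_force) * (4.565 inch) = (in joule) 0.001429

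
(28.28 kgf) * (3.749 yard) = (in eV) 5.934e+21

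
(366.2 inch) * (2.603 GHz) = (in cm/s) 2.421e+12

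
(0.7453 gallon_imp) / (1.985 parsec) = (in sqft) 5.954e-19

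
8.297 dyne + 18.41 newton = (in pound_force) 4.139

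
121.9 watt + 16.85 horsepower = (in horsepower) 17.01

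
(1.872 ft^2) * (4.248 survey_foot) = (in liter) 225.2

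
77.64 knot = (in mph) 89.35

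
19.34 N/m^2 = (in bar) 0.0001934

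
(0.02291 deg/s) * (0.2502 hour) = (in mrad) 360.2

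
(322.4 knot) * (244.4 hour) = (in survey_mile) 9.067e+04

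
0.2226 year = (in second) 7.02e+06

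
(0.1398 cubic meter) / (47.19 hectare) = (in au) 1.98e-18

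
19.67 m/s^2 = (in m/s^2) 19.67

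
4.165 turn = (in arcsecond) 5.398e+06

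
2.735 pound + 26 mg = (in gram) 1241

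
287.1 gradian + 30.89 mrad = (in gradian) 289.1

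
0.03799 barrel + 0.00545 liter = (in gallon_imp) 1.33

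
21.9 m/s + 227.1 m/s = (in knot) 484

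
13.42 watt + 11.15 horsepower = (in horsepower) 11.17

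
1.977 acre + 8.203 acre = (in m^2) 4.12e+04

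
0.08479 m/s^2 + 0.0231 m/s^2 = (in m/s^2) 0.1079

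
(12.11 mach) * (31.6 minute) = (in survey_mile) 4858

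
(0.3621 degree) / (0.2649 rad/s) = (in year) 7.565e-10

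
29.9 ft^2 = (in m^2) 2.778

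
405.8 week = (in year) 7.782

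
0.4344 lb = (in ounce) 6.95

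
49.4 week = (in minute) 4.98e+05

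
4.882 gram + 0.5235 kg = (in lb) 1.165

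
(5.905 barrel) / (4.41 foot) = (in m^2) 0.6984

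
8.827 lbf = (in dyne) 3.926e+06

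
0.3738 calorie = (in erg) 1.564e+07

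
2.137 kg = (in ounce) 75.38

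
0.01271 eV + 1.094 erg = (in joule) 1.094e-07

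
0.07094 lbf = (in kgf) 0.03218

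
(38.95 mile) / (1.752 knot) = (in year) 0.002205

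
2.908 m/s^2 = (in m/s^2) 2.908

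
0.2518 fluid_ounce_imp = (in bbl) 4.5e-05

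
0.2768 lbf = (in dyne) 1.231e+05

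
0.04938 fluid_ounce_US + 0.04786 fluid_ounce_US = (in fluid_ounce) 0.09724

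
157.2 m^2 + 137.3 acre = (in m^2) 5.558e+05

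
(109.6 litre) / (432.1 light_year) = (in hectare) 2.681e-24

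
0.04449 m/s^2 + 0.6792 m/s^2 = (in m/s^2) 0.7237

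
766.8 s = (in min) 12.78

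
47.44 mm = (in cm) 4.744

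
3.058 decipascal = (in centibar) 0.0003058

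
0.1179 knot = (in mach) 0.0001781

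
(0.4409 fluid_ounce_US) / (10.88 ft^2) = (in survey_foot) 4.232e-05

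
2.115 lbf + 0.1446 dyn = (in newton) 9.408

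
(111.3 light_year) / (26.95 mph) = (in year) 2.771e+09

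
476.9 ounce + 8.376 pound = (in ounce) 610.9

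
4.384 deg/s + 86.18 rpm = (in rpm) 86.91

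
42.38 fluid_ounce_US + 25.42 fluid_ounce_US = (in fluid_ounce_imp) 70.57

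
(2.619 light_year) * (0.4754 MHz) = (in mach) 3.459e+19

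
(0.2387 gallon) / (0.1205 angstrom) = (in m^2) 7.499e+07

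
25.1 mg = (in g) 0.0251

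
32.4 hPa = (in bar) 0.0324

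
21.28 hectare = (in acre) 52.58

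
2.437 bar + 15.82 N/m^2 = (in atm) 2.405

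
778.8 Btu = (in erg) 8.217e+12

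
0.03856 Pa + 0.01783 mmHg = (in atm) 2.384e-05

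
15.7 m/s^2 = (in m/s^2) 15.7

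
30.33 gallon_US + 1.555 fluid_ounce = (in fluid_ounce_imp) 4042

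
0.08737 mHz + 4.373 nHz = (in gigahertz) 8.737e-14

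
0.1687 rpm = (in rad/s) 0.01767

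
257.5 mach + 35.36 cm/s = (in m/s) 8.768e+04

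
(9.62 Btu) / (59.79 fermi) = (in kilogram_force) 1.731e+16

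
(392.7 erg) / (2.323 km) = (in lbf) 3.8e-09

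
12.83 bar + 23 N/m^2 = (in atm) 12.66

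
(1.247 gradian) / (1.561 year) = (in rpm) 3.8e-09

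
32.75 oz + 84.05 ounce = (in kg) 3.311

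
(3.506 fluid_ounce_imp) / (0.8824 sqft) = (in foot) 0.003987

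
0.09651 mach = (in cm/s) 3286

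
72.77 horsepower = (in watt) 5.426e+04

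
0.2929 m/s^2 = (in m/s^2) 0.2929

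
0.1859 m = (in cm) 18.59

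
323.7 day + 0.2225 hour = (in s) 2.797e+07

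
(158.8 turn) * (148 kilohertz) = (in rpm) 1.41e+09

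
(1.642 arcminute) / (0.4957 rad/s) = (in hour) 2.677e-07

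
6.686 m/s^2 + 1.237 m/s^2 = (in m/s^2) 7.923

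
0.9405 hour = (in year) 0.0001074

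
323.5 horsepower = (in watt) 2.412e+05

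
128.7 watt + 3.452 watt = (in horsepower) 0.1772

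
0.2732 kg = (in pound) 0.6023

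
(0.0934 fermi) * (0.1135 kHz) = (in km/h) 3.816e-14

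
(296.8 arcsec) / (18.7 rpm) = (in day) 8.505e-09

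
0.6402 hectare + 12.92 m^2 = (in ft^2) 6.905e+04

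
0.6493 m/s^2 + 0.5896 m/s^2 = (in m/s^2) 1.239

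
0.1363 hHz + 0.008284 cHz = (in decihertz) 136.3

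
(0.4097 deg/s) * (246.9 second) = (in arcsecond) 3.642e+05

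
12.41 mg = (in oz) 0.0004377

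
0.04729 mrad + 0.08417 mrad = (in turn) 2.092e-05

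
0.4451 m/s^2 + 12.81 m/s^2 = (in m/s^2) 13.26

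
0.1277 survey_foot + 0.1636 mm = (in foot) 0.1282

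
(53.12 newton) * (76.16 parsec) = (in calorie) 2.984e+19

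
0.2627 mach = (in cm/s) 8945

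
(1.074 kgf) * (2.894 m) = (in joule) 30.48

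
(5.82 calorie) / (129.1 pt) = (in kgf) 54.52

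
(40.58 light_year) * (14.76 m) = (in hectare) 5.667e+14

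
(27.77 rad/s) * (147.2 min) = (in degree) 1.405e+07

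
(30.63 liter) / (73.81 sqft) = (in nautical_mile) 2.412e-06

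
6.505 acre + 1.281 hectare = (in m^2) 3.913e+04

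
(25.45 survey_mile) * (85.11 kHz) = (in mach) 1.024e+07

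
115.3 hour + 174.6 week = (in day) 1227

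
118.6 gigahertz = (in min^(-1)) 7.116e+12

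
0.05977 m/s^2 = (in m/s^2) 0.05977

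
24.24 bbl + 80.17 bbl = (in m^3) 16.6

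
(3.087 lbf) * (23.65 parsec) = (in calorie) 2.395e+18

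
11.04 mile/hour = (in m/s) 4.935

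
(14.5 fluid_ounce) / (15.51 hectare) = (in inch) 1.088e-07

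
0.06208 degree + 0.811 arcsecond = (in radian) 0.001087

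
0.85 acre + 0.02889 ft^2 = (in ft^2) 3.703e+04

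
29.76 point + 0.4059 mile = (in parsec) 2.117e-14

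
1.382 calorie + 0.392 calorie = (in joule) 7.422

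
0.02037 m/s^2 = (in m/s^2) 0.02037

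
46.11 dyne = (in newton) 0.0004611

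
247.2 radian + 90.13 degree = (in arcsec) 5.131e+07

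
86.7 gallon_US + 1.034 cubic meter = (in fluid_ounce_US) 4.606e+04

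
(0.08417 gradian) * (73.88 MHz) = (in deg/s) 5.597e+06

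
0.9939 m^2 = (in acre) 0.0002456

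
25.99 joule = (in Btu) 0.02463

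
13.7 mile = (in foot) 7.234e+04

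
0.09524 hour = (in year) 1.087e-05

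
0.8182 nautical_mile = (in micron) 1.515e+09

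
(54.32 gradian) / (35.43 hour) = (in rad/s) 6.69e-06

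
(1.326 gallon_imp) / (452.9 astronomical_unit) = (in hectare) 8.897e-21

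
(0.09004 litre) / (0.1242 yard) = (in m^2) 0.0007928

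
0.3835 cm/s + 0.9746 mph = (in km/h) 1.582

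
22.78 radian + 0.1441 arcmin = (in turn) 3.626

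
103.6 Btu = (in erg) 1.093e+12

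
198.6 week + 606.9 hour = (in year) 3.878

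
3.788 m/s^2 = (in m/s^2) 3.788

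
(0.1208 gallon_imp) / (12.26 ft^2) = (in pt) 1.367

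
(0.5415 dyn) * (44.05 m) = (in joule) 0.0002385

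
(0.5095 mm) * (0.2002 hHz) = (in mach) 2.996e-05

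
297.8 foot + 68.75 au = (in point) 2.915e+16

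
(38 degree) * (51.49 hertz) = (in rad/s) 34.15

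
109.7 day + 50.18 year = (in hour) 4.422e+05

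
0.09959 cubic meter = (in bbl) 0.6264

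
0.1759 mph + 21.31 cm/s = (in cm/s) 29.17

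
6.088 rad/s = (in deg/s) 348.8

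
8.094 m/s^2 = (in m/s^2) 8.094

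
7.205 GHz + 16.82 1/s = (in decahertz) 7.205e+08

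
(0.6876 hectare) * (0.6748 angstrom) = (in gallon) 0.0001226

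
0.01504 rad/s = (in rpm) 0.1436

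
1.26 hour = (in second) 4536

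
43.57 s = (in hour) 0.0121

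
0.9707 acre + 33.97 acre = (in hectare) 14.14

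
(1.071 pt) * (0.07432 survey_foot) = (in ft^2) 9.213e-05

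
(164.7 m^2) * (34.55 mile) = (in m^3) 9.158e+06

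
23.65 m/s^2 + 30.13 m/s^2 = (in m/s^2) 53.78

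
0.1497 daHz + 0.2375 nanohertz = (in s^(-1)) 1.497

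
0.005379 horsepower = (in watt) 4.011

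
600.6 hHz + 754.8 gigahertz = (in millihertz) 7.548e+14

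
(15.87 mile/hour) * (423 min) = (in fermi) 1.801e+20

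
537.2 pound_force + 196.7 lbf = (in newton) 3265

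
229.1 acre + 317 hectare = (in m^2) 4.097e+06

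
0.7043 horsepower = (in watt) 525.2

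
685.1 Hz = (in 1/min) 4.111e+04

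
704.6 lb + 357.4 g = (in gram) 3.2e+05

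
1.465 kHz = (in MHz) 0.001465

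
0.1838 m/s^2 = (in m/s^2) 0.1838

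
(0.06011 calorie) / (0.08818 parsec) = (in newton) 9.243e-17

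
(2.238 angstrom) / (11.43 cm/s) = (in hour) 5.439e-13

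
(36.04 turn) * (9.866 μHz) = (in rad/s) 0.002234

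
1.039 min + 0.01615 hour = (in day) 0.001394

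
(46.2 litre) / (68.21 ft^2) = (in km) 7.291e-06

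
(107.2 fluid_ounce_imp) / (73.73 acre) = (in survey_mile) 6.343e-12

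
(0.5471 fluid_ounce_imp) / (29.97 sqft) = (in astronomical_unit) 3.732e-17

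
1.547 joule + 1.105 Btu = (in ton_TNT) 2.79e-07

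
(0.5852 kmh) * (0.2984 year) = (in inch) 6.022e+07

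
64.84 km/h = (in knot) 35.01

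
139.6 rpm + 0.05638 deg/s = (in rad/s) 14.62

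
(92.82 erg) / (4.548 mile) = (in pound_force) 2.851e-10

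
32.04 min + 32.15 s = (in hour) 0.5429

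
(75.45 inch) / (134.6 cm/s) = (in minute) 0.02373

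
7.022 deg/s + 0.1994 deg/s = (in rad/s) 0.126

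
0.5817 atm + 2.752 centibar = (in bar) 0.6169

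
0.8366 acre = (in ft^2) 3.644e+04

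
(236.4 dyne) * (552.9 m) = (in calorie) 0.3124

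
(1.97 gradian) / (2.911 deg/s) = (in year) 1.931e-08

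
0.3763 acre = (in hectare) 0.1523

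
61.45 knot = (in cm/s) 3161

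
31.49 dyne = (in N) 0.0003149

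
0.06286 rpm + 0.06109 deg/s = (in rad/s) 0.007649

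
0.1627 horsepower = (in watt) 121.3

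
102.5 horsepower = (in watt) 7.643e+04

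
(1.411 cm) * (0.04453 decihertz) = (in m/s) 6.283e-05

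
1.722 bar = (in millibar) 1722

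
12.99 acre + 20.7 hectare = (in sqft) 2.794e+06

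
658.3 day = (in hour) 1.58e+04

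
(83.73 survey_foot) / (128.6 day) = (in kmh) 8.269e-06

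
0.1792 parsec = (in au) 3.696e+04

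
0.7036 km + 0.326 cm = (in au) 4.703e-09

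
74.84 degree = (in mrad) 1306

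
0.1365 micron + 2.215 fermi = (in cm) 1.365e-05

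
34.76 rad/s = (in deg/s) 1992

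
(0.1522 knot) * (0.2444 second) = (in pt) 54.24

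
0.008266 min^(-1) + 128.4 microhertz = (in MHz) 2.662e-10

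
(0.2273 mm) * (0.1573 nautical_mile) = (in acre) 1.636e-05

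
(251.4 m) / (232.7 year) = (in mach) 1.006e-10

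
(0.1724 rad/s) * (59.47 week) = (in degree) 3.553e+08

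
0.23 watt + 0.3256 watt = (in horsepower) 0.0007451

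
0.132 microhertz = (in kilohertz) 1.32e-10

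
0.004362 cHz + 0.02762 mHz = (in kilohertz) 7.124e-08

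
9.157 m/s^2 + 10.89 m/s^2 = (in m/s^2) 20.05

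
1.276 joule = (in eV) 7.964e+18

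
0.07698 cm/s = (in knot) 0.001496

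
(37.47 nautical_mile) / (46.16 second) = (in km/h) 5412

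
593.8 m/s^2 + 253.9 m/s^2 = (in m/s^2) 847.7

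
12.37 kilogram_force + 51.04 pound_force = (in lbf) 78.31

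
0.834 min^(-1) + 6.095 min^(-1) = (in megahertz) 1.155e-07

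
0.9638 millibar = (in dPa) 963.8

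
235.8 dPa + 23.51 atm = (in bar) 23.82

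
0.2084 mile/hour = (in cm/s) 9.316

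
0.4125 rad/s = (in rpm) 3.939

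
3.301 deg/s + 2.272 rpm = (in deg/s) 16.93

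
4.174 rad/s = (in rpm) 39.86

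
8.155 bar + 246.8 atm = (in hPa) 2.582e+05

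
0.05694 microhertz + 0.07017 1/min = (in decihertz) 0.0117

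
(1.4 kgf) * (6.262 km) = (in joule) 8.597e+04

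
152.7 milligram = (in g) 0.1527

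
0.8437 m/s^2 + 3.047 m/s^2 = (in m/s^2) 3.891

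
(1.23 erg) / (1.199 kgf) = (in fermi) 1.046e+07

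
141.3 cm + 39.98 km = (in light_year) 4.226e-12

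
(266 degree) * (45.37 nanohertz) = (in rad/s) 2.106e-07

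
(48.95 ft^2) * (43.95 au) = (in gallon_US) 7.899e+15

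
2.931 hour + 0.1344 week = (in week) 0.1518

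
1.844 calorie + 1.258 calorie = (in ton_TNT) 3.102e-09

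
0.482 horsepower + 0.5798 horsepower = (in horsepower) 1.062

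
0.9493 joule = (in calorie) 0.2269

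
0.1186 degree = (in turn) 0.0003294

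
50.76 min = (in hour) 0.846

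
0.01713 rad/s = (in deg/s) 0.9815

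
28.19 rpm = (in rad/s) 2.952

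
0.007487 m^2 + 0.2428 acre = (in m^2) 982.6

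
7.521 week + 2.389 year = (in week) 132.1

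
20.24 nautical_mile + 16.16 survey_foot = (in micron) 3.749e+10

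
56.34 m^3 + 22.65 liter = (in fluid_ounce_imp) 1.984e+06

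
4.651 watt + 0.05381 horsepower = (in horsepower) 0.06005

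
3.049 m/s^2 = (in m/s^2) 3.049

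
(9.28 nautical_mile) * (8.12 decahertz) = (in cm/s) 1.396e+08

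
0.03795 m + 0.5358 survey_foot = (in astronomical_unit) 1.345e-12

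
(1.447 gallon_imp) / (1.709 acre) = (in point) 0.002696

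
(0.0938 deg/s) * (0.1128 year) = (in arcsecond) 1.201e+09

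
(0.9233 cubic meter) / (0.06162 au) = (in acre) 2.475e-14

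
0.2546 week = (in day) 1.782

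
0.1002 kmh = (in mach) 8.174e-05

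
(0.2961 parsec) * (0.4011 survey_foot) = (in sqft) 1.202e+16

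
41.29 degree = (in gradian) 45.88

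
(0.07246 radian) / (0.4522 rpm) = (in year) 4.852e-08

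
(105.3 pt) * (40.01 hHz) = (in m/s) 148.6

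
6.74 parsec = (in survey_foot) 6.823e+17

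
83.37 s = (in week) 0.0001378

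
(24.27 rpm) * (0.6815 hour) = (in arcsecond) 1.286e+09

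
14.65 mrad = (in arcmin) 50.36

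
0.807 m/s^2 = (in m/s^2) 0.807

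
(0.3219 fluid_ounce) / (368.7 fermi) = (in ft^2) 2.779e+08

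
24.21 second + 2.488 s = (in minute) 0.445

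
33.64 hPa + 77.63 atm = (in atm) 77.66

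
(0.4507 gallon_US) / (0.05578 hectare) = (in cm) 0.0003059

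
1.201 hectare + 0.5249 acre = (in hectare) 1.413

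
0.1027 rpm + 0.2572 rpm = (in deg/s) 2.159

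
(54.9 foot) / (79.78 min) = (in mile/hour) 0.00782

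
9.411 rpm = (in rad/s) 0.9855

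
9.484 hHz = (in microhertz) 9.484e+08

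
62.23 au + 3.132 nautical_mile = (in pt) 2.639e+16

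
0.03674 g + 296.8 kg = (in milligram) 2.968e+08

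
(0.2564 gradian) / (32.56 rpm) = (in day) 1.367e-08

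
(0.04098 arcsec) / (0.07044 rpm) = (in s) 2.693e-05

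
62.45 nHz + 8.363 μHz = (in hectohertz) 8.425e-08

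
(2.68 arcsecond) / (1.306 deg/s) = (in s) 0.00057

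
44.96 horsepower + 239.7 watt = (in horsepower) 45.28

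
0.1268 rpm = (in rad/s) 0.01328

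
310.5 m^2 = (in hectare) 0.03105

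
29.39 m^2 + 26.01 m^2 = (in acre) 0.01369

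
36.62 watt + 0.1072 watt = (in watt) 36.73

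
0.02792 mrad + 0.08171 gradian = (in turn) 0.0002087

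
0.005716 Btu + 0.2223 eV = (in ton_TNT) 1.441e-09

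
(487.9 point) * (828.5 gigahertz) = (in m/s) 1.426e+11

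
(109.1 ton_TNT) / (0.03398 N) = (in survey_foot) 4.407e+13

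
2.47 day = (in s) 2.134e+05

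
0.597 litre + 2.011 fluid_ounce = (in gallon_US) 0.1734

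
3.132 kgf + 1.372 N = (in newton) 32.09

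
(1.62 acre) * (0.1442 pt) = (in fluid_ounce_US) 1.128e+04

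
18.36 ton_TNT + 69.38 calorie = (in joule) 7.682e+10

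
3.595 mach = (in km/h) 4407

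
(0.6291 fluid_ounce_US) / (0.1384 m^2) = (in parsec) 4.356e-21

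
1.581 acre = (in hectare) 0.6398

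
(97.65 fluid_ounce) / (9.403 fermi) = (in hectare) 3.071e+07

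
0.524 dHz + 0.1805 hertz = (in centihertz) 23.29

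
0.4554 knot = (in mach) 0.000688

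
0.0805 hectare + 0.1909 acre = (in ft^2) 1.698e+04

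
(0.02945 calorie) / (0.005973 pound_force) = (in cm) 463.8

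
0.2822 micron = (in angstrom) 2822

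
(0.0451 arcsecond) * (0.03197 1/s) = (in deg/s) 4.005e-07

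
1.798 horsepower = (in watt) 1341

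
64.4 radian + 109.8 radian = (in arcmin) 5.989e+05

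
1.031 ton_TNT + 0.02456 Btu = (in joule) 4.314e+09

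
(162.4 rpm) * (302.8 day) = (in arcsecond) 9.177e+13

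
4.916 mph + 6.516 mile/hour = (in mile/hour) 11.43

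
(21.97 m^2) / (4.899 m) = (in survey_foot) 14.71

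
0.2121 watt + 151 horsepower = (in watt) 1.126e+05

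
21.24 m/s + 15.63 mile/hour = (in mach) 0.0829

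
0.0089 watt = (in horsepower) 1.194e-05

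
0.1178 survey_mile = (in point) 5.374e+05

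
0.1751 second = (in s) 0.1751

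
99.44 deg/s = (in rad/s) 1.736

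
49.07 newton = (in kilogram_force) 5.004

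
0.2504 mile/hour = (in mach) 0.0003287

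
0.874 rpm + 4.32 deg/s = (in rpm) 1.594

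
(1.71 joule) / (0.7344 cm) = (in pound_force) 52.35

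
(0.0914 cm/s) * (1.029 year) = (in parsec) 9.612e-13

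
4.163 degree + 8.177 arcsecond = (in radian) 0.0727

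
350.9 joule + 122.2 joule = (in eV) 2.953e+21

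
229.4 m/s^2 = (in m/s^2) 229.4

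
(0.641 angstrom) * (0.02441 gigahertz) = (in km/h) 0.005633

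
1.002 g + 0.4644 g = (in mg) 1466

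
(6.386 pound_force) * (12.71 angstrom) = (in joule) 3.61e-08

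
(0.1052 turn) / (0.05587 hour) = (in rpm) 0.03138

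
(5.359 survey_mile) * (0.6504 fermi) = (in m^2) 5.609e-12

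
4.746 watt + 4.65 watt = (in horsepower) 0.0126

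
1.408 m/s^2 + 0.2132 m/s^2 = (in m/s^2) 1.621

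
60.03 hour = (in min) 3602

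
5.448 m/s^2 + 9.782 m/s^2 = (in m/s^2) 15.23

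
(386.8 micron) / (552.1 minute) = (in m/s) 1.168e-08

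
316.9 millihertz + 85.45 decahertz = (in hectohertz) 8.548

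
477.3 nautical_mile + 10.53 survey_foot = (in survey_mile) 549.3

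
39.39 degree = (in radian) 0.6875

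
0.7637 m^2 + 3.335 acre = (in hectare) 1.35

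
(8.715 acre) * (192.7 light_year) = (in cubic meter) 6.43e+22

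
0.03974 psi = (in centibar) 0.274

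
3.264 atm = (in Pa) 3.307e+05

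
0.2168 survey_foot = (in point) 187.3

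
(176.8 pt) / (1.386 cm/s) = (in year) 1.427e-07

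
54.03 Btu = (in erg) 5.7e+11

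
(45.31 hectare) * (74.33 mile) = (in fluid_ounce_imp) 1.908e+15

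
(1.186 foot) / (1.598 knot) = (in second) 0.4397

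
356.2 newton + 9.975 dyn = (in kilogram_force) 36.32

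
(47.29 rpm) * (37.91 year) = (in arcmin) 2.035e+13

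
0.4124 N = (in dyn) 4.124e+04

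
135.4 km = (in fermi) 1.354e+20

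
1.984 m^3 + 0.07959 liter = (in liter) 1984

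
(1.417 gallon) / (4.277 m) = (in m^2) 0.001254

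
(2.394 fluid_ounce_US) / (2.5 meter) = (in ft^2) 0.0003048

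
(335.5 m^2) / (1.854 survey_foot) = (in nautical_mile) 0.3206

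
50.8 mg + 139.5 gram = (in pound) 0.3077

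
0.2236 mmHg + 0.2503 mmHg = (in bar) 0.0006318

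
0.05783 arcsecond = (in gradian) 1.785e-05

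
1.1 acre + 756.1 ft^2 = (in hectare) 0.4522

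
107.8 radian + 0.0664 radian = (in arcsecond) 2.225e+07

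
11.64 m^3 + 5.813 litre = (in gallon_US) 3076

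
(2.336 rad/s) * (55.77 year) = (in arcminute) 1.412e+13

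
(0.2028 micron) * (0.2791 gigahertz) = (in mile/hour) 126.6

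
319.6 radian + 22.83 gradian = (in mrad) 3.2e+05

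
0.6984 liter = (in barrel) 0.004393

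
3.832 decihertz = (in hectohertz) 0.003832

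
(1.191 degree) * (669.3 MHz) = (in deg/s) 7.971e+08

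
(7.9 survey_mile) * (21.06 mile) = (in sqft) 4.638e+09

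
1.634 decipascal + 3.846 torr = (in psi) 0.07439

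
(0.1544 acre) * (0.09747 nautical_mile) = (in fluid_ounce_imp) 3.97e+09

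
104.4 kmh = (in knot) 56.37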